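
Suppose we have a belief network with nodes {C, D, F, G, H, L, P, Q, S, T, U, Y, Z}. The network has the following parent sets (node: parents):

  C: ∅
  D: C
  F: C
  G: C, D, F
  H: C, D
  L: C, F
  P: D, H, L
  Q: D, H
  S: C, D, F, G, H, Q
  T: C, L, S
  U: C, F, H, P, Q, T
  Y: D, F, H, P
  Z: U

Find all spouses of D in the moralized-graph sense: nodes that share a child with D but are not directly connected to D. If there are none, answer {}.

Children of D: G, H, P, Q, S, Y.
  G also has parents C, F.
  H also has parent C.
  P's other parents are H, L.
  parents(Q) \ {D} = {H}.
  parents(S) \ {D} = {C, F, G, H, Q}.
  Y also has parents F, H, P.
Excluding nodes already adjacent to D (C, G, H, P, Q, S, Y), the co-parent-only contribution is {F, L}.

{F, L}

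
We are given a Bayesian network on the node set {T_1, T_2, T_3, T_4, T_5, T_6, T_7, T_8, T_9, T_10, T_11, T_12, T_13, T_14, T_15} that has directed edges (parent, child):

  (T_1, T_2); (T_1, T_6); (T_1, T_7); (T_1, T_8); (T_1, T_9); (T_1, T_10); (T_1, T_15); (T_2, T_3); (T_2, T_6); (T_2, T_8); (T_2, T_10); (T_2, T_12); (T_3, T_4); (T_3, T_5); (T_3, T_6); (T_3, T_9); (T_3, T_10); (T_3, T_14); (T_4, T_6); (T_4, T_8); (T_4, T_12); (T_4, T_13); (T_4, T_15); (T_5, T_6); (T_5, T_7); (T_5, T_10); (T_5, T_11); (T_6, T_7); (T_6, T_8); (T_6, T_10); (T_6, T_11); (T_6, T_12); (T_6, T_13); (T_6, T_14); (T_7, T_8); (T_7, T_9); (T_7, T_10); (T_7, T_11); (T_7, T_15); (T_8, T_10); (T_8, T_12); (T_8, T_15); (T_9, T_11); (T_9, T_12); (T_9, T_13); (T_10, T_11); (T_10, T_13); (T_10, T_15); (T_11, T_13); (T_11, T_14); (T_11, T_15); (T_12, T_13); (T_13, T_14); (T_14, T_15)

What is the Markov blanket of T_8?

{T_1, T_2, T_3, T_4, T_5, T_6, T_7, T_9, T_10, T_11, T_12, T_14, T_15}

By definition, MB(T_8) is built from T_8's parents, T_8's children, and the co-parents of T_8.
T_8 has parents T_1, T_2, T_4, T_6, T_7.
T_8 has children T_10, T_12, T_15.
Other parents of T_8's children:
  T_10: T_1, T_2, T_3, T_5, T_6, T_7
  T_12: T_2, T_4, T_6, T_9
  T_15: T_1, T_4, T_7, T_10, T_11, T_14
So the Markov blanket of T_8 is {T_1, T_2, T_3, T_4, T_5, T_6, T_7, T_9, T_10, T_11, T_12, T_14, T_15}.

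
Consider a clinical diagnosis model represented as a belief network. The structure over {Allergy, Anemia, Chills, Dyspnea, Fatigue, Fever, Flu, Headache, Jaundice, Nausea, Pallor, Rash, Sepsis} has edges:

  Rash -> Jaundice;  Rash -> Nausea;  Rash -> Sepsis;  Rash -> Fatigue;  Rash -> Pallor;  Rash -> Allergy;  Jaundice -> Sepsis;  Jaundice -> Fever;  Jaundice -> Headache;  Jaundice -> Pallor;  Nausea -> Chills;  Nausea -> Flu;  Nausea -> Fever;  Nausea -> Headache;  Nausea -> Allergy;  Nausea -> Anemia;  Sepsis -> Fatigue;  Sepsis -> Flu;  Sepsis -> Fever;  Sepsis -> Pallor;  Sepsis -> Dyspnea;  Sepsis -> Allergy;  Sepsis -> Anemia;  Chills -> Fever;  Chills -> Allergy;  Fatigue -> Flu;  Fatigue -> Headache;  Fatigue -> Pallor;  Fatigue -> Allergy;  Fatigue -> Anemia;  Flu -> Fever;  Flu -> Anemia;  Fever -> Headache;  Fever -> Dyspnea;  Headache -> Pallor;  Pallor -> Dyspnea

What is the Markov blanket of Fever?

The Markov blanket of a node is its parents, its children, and the other parents of its children.
Fever has parents Chills, Flu, Jaundice, Nausea, Sepsis.
Ch(Fever) = {Dyspnea, Headache}.
Other parents of Fever's children:
  parents(Headache) \ {Fever} = {Fatigue, Jaundice, Nausea}.
  Dyspnea's other parents are Pallor, Sepsis.
Taking the union gives {Chills, Dyspnea, Fatigue, Flu, Headache, Jaundice, Nausea, Pallor, Sepsis}.

{Chills, Dyspnea, Fatigue, Flu, Headache, Jaundice, Nausea, Pallor, Sepsis}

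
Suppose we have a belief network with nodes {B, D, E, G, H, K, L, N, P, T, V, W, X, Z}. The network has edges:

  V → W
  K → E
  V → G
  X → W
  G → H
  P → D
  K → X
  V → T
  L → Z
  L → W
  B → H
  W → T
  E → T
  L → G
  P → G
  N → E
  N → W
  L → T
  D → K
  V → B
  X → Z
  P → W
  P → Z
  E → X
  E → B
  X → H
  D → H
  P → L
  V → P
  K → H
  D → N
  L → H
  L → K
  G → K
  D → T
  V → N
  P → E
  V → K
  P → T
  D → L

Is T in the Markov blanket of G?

No

The Markov blanket of a node is its parents, its children, and the other parents of its children.
Pa(G) = {L, P, V}.
G has children H, K.
Other parents of G's children:
  K also has parents D, L, V.
  H also has parents B, D, K, L, X.
MB(G) = {B, D, H, K, L, P, V, X}; T is not in this set.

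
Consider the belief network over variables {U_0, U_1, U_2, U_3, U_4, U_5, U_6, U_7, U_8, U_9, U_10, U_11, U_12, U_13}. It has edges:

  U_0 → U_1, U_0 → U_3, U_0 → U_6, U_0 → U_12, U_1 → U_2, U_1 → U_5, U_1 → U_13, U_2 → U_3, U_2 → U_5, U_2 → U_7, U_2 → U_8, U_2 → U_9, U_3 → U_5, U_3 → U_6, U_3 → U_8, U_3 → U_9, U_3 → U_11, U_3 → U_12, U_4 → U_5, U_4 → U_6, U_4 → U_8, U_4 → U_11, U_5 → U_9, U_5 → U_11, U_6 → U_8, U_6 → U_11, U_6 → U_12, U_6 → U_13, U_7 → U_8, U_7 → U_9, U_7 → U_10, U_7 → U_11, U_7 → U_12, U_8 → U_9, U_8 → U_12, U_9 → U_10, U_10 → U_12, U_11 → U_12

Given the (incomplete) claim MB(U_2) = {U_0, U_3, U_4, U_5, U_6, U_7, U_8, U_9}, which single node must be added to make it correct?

Pa(U_2) = {U_1}.
Ch(U_2) = {U_3, U_5, U_7, U_8, U_9}.
Other parents of U_2's children:
  U_3: U_0
  U_5: U_1, U_3, U_4
  U_7: —
  U_8: U_3, U_4, U_6, U_7
  U_9: U_3, U_5, U_7, U_8
MB(U_2) = {U_0, U_1, U_3, U_4, U_5, U_6, U_7, U_8, U_9}.
Comparing with the claimed set, U_1 is missing.

U_1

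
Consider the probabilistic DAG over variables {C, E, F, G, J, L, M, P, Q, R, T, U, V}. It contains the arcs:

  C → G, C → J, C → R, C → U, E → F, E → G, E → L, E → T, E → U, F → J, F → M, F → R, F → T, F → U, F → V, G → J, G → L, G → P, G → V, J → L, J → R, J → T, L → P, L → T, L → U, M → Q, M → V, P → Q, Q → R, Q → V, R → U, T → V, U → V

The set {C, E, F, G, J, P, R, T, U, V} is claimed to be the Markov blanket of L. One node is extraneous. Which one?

V

L's parents: E, G, J.
L has children P, T, U.
For each child, the remaining parents (spouses of L):
  P: G
  T: E, F, J
  U: C, E, F, R
MB(L) = {C, E, F, G, J, P, R, T, U}.
V is neither a parent, child, nor co-parent of L, so it does not belong.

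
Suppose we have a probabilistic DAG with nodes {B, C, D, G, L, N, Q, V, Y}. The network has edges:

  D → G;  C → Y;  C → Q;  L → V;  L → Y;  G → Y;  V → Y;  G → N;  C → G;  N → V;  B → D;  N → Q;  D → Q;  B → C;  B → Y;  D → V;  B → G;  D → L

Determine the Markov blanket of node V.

{B, C, D, G, L, N, Y}

By definition, MB(V) is built from V's parents, V's children, and the co-parents of V.
V's parents: D, L, N.
V has child Y.
Other parents of V's children:
  parents(Y) \ {V} = {B, C, G, L}.
MB(V) = {B, C, D, G, L, N, Y}.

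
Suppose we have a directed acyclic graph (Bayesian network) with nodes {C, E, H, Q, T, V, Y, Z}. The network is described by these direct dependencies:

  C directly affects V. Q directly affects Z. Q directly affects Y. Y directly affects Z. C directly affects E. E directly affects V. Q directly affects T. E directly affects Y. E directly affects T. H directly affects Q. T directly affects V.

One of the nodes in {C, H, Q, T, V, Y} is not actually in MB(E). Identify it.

H

By definition, MB(E) is built from E's parents, E's children, and the co-parents of E.
Pa(E) = {C}.
E has children T, V, Y.
Parents of each child, excluding E:
  T's other parent is Q.
  V also has parents C, T.
  Y's other parent is Q.
MB(E) = {C, Q, T, V, Y}.
H is neither a parent, child, nor co-parent of E, so it does not belong.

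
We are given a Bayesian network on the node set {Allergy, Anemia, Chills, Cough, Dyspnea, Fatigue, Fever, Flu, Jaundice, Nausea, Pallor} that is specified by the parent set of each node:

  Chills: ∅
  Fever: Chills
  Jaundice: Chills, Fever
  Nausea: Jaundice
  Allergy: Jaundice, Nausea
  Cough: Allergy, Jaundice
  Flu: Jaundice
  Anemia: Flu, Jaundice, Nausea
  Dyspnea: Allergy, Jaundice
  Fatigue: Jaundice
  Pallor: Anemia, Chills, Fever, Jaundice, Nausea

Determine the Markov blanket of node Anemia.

Anemia has child Pallor.
Anemia's parents: Flu, Jaundice, Nausea.
Other parents of Anemia's children:
  Pallor's other parents are Chills, Fever, Jaundice, Nausea.
Taking the union gives {Chills, Fever, Flu, Jaundice, Nausea, Pallor}.

{Chills, Fever, Flu, Jaundice, Nausea, Pallor}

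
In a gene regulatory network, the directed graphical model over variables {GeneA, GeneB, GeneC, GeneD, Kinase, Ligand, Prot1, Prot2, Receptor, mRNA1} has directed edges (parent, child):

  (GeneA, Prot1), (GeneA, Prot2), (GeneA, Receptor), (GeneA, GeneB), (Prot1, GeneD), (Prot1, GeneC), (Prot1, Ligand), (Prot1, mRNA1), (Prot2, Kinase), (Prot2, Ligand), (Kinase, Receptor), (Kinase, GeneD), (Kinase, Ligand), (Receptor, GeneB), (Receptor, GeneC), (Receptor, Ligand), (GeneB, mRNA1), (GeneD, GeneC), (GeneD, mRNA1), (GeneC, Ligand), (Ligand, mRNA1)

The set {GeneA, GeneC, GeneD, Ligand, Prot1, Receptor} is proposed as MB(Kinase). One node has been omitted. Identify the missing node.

A node's Markov blanket = Pa ∪ Ch ∪ (parents of Ch other than the node itself).
Pa(Kinase) = {Prot2}.
Kinase's children: GeneD, Ligand, Receptor.
Parents of each child, excluding Kinase:
  Receptor also has parent GeneA.
  GeneD also has parent Prot1.
  Ligand also has parents GeneC, Prot1, Prot2, Receptor.
MB(Kinase) = {GeneA, GeneC, GeneD, Ligand, Prot1, Prot2, Receptor}.
Comparing with the claimed set, Prot2 is missing.

Prot2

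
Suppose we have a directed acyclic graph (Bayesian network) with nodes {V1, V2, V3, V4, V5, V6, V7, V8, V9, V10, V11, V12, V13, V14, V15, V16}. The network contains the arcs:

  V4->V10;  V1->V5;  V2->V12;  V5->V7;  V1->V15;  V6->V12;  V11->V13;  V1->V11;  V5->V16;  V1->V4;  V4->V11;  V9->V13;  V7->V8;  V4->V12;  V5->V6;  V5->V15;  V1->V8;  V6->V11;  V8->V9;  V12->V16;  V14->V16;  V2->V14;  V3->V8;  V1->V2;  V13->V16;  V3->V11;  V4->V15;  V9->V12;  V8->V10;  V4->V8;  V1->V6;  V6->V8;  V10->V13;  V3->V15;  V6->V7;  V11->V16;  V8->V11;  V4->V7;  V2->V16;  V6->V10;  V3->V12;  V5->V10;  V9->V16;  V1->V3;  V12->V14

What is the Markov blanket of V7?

A node's Markov blanket = Pa ∪ Ch ∪ (parents of Ch other than the node itself).
Pa(V7) = {V4, V5, V6}.
V7 has child V8.
Parents of each child, excluding V7:
  V8: V1, V3, V4, V6
So the Markov blanket of V7 is {V1, V3, V4, V5, V6, V8}.

{V1, V3, V4, V5, V6, V8}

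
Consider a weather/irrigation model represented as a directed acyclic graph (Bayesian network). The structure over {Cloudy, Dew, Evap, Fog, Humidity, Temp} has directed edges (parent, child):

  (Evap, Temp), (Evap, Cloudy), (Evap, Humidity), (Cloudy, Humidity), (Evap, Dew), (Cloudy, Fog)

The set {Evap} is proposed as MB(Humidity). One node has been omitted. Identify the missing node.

Cloudy

The Markov blanket of a node is its parents, its children, and the other parents of its children.
Pa(Humidity) = {Cloudy, Evap}.
Humidity has no children.
With no children, Humidity has no spouses; the co-parent set is empty.
MB(Humidity) = {Cloudy, Evap}.
Comparing with the claimed set, Cloudy is missing.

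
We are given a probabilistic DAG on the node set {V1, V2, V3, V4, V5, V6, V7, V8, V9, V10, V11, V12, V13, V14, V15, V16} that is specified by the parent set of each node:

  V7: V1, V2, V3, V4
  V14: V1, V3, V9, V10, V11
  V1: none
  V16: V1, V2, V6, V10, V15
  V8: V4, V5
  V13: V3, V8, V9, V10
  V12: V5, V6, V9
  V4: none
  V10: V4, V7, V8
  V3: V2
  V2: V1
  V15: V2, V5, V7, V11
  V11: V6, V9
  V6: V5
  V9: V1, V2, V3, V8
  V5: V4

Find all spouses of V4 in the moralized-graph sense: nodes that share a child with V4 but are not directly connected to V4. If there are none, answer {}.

{V1, V2, V3}

Children of V4: V5, V7, V8, V10.
  V5: —
  V7: V1, V2, V3
  V8: V5
  V10: V7, V8
Excluding nodes already adjacent to V4 (V5, V7, V8, V10), the co-parent-only contribution is {V1, V2, V3}.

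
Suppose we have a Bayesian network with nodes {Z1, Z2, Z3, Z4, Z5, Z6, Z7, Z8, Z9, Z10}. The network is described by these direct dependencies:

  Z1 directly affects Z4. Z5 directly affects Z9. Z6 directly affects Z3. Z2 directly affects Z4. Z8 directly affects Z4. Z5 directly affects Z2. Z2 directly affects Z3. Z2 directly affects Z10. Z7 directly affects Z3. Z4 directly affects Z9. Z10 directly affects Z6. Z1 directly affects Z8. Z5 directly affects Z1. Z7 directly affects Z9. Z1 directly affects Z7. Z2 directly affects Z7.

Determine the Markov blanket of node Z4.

{Z1, Z2, Z5, Z7, Z8, Z9}

By definition, MB(Z4) is built from Z4's parents, Z4's children, and the co-parents of Z4.
Z4 has child Z9.
Z4's parents: Z1, Z2, Z8.
Parents of each child, excluding Z4:
  parents(Z9) \ {Z4} = {Z5, Z7}.
Taking the union gives {Z1, Z2, Z5, Z7, Z8, Z9}.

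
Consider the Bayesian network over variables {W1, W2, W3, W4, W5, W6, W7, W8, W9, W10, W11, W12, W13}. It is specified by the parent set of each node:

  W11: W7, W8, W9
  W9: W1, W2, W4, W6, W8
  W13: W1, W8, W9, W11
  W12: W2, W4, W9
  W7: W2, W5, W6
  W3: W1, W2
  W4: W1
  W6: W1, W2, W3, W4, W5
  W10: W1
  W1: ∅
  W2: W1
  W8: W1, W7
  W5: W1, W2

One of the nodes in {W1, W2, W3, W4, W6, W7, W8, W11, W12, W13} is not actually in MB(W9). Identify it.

W3

W9's children: W11, W12, W13.
Pa(W9) = {W1, W2, W4, W6, W8}.
Other parents of W9's children:
  W11: W7, W8
  W12: W2, W4
  W13: W1, W8, W11
MB(W9) = {W1, W2, W4, W6, W7, W8, W11, W12, W13}.
W3 is neither a parent, child, nor co-parent of W9, so it does not belong.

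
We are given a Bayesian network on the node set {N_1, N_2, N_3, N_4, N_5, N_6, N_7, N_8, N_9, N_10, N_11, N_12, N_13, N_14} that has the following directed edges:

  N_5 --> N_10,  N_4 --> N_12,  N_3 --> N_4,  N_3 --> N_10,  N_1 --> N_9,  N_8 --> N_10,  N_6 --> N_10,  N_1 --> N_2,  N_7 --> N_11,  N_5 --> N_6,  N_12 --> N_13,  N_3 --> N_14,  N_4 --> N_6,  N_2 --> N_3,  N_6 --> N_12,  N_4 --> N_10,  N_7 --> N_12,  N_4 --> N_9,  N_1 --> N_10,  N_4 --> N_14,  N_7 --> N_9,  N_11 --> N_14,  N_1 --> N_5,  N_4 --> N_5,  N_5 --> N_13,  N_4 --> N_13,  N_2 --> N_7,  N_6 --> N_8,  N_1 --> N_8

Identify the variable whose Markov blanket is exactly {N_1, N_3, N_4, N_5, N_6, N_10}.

The target node must have every member of {N_1, N_3, N_4, N_5, N_6, N_10} as a parent, child, or co-parent, and no others.
Parents of N_8: N_1, N_6; children: N_10; co-parents: N_1, N_3, N_4, N_5, N_6.
These exactly cover the given set, so the node is N_8.

N_8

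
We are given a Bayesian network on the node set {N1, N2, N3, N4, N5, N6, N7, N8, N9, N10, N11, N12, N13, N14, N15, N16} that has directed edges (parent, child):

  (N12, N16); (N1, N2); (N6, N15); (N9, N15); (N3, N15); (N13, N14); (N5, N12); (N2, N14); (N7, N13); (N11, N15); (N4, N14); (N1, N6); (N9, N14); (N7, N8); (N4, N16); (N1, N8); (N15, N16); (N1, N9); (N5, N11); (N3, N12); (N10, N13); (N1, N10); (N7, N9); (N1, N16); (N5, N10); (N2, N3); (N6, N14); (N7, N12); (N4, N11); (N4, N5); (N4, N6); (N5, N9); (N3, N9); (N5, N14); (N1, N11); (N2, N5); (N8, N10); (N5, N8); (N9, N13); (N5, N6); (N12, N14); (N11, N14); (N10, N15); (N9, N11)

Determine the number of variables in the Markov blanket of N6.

Children of N6: N14, N15.
N6 has parents N1, N4, N5.
Co-parents of N6 (other parents of its children):
  parents(N14) \ {N6} = {N2, N4, N5, N9, N11, N12, N13}.
  N15's other parents are N3, N9, N10, N11.
MB(N6) = {N1, N2, N3, N4, N5, N9, N10, N11, N12, N13, N14, N15}, which has 12 nodes.

12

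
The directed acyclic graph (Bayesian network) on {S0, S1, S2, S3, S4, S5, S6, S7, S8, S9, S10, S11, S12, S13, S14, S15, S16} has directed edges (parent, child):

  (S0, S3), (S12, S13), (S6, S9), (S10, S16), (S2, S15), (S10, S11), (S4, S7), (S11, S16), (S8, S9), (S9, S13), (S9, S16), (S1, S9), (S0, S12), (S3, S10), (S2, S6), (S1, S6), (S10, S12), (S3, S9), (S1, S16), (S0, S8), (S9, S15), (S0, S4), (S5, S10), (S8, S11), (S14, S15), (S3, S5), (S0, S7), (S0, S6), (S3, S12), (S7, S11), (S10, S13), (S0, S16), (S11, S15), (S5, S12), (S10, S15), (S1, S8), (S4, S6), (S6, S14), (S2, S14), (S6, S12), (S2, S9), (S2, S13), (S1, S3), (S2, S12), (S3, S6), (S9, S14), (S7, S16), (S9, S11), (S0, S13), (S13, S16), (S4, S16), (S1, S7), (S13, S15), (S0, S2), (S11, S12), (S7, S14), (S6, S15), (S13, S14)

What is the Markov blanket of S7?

S7 has parents S0, S1, S4.
Children of S7: S11, S14, S16.
Co-parents of S7 (other parents of its children):
  S11 also has parents S8, S9, S10.
  parents(S14) \ {S7} = {S2, S6, S9, S13}.
  S16 also has parents S0, S1, S4, S9, S10, S11, S13.
Taking the union gives {S0, S1, S2, S4, S6, S8, S9, S10, S11, S13, S14, S16}.

{S0, S1, S2, S4, S6, S8, S9, S10, S11, S13, S14, S16}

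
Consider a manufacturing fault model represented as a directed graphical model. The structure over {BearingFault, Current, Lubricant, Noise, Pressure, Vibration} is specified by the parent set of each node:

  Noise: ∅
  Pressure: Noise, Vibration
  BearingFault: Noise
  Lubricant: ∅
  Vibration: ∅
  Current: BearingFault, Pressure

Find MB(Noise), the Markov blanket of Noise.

A node's Markov blanket = Pa ∪ Ch ∪ (parents of Ch other than the node itself).
Pa(Noise) = {}.
Children of Noise: BearingFault, Pressure.
For each child, the remaining parents (spouses of Noise):
  BearingFault: —
  Pressure: Vibration
Union: {} ∪ {BearingFault, Pressure} ∪ {Vibration} = {BearingFault, Pressure, Vibration}.

{BearingFault, Pressure, Vibration}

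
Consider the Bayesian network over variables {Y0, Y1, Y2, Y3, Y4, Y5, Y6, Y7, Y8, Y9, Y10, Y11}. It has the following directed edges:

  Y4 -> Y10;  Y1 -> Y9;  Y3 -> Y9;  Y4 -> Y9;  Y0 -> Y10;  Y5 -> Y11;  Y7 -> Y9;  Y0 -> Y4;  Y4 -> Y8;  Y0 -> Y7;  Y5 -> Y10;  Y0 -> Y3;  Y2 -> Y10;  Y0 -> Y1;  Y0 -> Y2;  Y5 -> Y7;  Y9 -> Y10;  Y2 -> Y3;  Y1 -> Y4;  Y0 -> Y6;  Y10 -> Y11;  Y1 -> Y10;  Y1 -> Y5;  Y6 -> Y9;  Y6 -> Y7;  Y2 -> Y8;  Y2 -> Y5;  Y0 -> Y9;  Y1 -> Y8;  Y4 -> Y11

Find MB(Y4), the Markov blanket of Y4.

Y4's children: Y8, Y9, Y10, Y11.
Y4's parents: Y0, Y1.
For each child, the remaining parents (spouses of Y4):
  parents(Y8) \ {Y4} = {Y1, Y2}.
  Y9 also has parents Y0, Y1, Y3, Y6, Y7.
  parents(Y10) \ {Y4} = {Y0, Y1, Y2, Y5, Y9}.
  Y11 also has parents Y5, Y10.
So the Markov blanket of Y4 is {Y0, Y1, Y2, Y3, Y5, Y6, Y7, Y8, Y9, Y10, Y11}.

{Y0, Y1, Y2, Y3, Y5, Y6, Y7, Y8, Y9, Y10, Y11}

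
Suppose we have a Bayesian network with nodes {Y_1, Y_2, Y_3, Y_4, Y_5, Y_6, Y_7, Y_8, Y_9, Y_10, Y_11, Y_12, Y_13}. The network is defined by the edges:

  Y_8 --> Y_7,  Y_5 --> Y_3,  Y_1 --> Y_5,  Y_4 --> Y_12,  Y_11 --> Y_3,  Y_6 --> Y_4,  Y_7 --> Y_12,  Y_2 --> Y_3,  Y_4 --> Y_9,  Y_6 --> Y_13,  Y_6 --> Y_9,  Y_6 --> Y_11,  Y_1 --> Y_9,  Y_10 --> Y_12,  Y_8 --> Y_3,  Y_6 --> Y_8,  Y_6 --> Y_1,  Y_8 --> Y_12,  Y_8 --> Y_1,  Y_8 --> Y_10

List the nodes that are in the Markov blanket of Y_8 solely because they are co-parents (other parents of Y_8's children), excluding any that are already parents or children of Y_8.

Children of Y_8: Y_1, Y_3, Y_7, Y_10, Y_12.
  Y_1 also has parent Y_6.
  Y_10 has no other parent.
  Y_7: no additional parents.
  Y_12's other parents are Y_4, Y_7, Y_10.
  parents(Y_3) \ {Y_8} = {Y_2, Y_5, Y_11}.
Excluding nodes already adjacent to Y_8 (Y_1, Y_3, Y_6, Y_7, Y_10, Y_12), the co-parent-only contribution is {Y_2, Y_4, Y_5, Y_11}.

{Y_2, Y_4, Y_5, Y_11}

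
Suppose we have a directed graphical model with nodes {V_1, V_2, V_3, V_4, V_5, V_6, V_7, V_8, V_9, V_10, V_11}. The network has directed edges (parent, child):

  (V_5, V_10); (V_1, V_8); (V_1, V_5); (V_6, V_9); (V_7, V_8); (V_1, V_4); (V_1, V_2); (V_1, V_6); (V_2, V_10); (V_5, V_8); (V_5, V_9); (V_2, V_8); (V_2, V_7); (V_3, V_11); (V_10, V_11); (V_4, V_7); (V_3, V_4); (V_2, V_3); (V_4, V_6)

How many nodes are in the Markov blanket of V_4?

By definition, MB(V_4) is built from V_4's parents, V_4's children, and the co-parents of V_4.
V_4's children: V_6, V_7.
V_4 has parents V_1, V_3.
Other parents of V_4's children:
  parents(V_6) \ {V_4} = {V_1}.
  V_7's other parent is V_2.
MB(V_4) = {V_1, V_2, V_3, V_6, V_7}, which has 5 nodes.

5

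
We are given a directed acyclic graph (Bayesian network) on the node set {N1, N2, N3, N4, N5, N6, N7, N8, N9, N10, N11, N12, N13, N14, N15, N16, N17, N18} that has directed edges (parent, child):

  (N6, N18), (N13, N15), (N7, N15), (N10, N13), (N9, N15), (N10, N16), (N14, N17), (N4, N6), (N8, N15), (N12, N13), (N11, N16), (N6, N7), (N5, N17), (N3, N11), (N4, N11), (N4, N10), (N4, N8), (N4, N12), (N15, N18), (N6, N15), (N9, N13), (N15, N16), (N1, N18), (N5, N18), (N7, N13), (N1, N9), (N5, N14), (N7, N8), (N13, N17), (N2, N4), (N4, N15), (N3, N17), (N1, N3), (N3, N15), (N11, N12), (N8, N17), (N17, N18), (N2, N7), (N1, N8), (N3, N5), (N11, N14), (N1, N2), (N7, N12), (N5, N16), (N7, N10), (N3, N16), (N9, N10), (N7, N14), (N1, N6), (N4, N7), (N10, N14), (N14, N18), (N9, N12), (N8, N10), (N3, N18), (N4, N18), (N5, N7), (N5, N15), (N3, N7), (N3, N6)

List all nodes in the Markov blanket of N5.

The Markov blanket of a node is its parents, its children, and the other parents of its children.
N5's parents: N3.
Children of N5: N7, N14, N15, N16, N17, N18.
For each child, the remaining parents (spouses of N5):
  parents(N7) \ {N5} = {N2, N3, N4, N6}.
  parents(N14) \ {N5} = {N7, N10, N11}.
  N15's other parents are N3, N4, N6, N7, N8, N9, N13.
  parents(N16) \ {N5} = {N3, N10, N11, N15}.
  N17's other parents are N3, N8, N13, N14.
  N18 also has parents N1, N3, N4, N6, N14, N15, N17.
MB(N5) = {N1, N2, N3, N4, N6, N7, N8, N9, N10, N11, N13, N14, N15, N16, N17, N18}.

{N1, N2, N3, N4, N6, N7, N8, N9, N10, N11, N13, N14, N15, N16, N17, N18}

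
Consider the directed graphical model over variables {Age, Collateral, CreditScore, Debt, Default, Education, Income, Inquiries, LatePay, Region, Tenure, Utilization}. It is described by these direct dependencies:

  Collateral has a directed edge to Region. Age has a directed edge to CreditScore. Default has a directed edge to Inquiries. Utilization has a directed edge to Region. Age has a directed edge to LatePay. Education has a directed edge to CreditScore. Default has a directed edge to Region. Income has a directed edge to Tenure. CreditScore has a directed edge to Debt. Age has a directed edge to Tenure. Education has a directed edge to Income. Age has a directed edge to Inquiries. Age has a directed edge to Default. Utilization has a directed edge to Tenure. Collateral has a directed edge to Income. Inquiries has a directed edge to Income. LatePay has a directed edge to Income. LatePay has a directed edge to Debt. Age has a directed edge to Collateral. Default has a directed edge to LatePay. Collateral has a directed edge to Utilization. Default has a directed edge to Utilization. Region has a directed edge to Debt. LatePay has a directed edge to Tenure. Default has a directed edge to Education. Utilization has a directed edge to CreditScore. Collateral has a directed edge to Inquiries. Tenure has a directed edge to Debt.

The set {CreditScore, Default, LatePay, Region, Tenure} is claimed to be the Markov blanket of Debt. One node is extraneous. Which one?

Debt has parents CreditScore, LatePay, Region, Tenure.
Ch(Debt) = {}.
Debt has no children, so there are no co-parents.
MB(Debt) = {CreditScore, LatePay, Region, Tenure}.
Default is neither a parent, child, nor co-parent of Debt, so it does not belong.

Default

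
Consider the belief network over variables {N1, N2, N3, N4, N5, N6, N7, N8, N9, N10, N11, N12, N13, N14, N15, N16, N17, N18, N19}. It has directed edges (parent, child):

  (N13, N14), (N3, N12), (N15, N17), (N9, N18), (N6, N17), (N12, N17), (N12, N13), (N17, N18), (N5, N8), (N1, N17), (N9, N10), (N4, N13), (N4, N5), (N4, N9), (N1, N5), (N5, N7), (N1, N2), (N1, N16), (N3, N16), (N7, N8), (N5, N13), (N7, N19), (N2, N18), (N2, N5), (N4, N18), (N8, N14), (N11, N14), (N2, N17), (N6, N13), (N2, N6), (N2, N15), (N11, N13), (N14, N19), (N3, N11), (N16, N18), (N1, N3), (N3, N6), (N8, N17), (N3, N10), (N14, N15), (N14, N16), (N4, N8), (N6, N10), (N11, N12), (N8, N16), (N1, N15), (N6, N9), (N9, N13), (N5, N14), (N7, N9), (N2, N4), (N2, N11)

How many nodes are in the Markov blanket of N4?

13

By definition, MB(N4) is built from N4's parents, N4's children, and the co-parents of N4.
N4 has parent N2.
N4's children: N5, N8, N9, N13, N18.
Parents of each child, excluding N4:
  parents(N5) \ {N4} = {N1, N2}.
  parents(N8) \ {N4} = {N5, N7}.
  parents(N9) \ {N4} = {N6, N7}.
  N13's other parents are N5, N6, N9, N11, N12.
  N18's other parents are N2, N9, N16, N17.
MB(N4) = {N1, N2, N5, N6, N7, N8, N9, N11, N12, N13, N16, N17, N18}, which has 13 nodes.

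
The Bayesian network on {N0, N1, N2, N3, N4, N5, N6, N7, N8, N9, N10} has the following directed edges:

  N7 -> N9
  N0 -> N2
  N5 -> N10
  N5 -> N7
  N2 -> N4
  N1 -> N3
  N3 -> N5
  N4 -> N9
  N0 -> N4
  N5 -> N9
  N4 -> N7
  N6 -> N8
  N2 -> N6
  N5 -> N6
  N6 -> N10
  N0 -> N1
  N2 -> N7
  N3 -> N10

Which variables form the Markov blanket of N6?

By definition, MB(N6) is built from N6's parents, N6's children, and the co-parents of N6.
Parents of N6: N2, N5.
N6's children: N8, N10.
For each child, the remaining parents (spouses of N6):
  N8: —
  N10: N3, N5
MB(N6) = {N2, N3, N5, N8, N10}.

{N2, N3, N5, N8, N10}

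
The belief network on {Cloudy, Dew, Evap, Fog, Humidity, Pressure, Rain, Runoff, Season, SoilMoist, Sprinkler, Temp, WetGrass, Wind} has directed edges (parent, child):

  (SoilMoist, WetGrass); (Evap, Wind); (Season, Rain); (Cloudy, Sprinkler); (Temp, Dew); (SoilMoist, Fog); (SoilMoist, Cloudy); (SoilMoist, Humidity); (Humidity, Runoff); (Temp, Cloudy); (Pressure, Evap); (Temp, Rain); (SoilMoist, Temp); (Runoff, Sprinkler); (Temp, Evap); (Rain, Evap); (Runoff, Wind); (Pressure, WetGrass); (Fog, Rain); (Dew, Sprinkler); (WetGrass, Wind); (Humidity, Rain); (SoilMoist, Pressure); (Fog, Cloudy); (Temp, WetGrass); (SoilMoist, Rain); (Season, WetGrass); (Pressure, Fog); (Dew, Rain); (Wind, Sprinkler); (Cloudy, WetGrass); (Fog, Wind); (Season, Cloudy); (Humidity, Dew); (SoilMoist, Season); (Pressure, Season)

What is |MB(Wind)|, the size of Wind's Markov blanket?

A node's Markov blanket = Pa ∪ Ch ∪ (parents of Ch other than the node itself).
Wind has parents Evap, Fog, Runoff, WetGrass.
Wind's children: Sprinkler.
For each child, the remaining parents (spouses of Wind):
  Sprinkler: Cloudy, Dew, Runoff
MB(Wind) = {Cloudy, Dew, Evap, Fog, Runoff, Sprinkler, WetGrass}, which has 7 nodes.

7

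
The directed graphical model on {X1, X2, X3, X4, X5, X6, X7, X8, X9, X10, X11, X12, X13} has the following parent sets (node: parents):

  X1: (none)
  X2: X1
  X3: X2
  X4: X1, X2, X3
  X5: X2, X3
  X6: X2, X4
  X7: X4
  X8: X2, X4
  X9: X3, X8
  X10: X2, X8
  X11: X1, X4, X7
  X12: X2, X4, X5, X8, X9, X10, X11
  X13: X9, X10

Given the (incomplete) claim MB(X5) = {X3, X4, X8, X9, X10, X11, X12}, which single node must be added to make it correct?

X2

A node's Markov blanket = Pa ∪ Ch ∪ (parents of Ch other than the node itself).
X5 has child X12.
X5's parents: X2, X3.
For each child, the remaining parents (spouses of X5):
  X12 also has parents X2, X4, X8, X9, X10, X11.
MB(X5) = {X2, X3, X4, X8, X9, X10, X11, X12}.
Comparing with the claimed set, X2 is missing.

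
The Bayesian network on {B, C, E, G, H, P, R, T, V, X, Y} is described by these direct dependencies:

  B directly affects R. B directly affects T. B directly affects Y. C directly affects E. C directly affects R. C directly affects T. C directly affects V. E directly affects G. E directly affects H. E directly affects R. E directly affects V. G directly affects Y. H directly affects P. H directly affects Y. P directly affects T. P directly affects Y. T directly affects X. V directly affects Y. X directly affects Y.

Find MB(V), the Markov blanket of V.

Recall MB(v) = parents ∪ children ∪ spouses, where spouses are the other parents of v's children.
V's children: Y.
V's parents: C, E.
Parents of each child, excluding V:
  parents(Y) \ {V} = {B, G, H, P, X}.
Union: {C, E} ∪ {Y} ∪ {B, G, H, P, X} = {B, C, E, G, H, P, X, Y}.

{B, C, E, G, H, P, X, Y}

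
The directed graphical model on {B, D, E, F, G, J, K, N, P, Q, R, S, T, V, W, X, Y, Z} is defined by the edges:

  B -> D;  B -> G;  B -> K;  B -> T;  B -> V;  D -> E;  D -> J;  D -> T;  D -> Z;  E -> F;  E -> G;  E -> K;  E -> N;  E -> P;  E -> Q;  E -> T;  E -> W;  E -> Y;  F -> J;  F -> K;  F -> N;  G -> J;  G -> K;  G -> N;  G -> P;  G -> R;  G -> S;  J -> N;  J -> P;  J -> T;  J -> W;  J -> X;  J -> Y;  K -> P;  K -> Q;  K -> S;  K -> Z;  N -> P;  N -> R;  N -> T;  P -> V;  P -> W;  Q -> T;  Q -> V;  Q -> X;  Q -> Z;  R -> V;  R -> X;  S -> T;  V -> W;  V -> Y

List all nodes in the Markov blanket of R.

Recall MB(v) = parents ∪ children ∪ spouses, where spouses are the other parents of v's children.
Children of R: V, X.
R has parents G, N.
Other parents of R's children:
  parents(V) \ {R} = {B, P, Q}.
  parents(X) \ {R} = {J, Q}.
MB(R) = {B, G, J, N, P, Q, V, X}.

{B, G, J, N, P, Q, V, X}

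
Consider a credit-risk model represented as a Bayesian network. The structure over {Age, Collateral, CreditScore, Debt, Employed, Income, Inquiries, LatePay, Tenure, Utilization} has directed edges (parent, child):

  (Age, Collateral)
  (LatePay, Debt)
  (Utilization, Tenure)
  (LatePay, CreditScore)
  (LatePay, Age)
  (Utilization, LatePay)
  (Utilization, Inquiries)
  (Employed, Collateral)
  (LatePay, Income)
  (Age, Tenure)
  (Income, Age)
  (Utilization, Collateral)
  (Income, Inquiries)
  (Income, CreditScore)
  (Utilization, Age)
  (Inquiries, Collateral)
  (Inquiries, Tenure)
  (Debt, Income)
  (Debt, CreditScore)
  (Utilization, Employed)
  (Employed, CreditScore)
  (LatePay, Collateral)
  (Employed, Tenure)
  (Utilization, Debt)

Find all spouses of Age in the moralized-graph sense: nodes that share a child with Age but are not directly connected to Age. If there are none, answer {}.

Children of Age: Collateral, Tenure.
  Collateral's other parents are Employed, Inquiries, LatePay, Utilization.
  Tenure's other parents are Employed, Inquiries, Utilization.
Excluding nodes already adjacent to Age (Collateral, Income, LatePay, Tenure, Utilization), the co-parent-only contribution is {Employed, Inquiries}.

{Employed, Inquiries}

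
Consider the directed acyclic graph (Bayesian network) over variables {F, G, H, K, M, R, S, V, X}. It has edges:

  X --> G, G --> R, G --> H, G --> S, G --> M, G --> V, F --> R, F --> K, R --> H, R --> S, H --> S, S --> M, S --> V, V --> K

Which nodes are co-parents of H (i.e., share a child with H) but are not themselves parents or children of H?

Children of H: S.
  S's other parents are G, R.
Excluding nodes already adjacent to H (G, R, S), the co-parent-only contribution is {}.

{}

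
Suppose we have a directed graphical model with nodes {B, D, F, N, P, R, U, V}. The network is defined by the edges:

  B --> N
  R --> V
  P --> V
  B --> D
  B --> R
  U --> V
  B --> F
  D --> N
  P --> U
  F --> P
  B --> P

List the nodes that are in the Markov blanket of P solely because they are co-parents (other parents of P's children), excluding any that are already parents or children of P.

Children of P: U, V.
  U: —
  V: R, U
Excluding nodes already adjacent to P (B, F, U, V), the co-parent-only contribution is {R}.

{R}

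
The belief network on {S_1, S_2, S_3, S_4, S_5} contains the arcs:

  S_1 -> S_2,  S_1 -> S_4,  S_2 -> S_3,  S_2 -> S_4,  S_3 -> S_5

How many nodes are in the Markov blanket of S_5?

The Markov blanket of a node is its parents, its children, and the other parents of its children.
Ch(S_5) = {}.
S_5's parents: S_3.
With no children, S_5 has no spouses; the co-parent set is empty.
MB(S_5) = {S_3}, which has 1 node.

1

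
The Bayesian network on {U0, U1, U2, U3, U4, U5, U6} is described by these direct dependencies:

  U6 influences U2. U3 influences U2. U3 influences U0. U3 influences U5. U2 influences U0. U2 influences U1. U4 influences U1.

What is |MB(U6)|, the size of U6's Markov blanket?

The Markov blanket of a node is its parents, its children, and the other parents of its children.
Ch(U6) = {U2}.
U6's parents: none.
Other parents of U6's children:
  U2: U3
MB(U6) = {U2, U3}, which has 2 nodes.

2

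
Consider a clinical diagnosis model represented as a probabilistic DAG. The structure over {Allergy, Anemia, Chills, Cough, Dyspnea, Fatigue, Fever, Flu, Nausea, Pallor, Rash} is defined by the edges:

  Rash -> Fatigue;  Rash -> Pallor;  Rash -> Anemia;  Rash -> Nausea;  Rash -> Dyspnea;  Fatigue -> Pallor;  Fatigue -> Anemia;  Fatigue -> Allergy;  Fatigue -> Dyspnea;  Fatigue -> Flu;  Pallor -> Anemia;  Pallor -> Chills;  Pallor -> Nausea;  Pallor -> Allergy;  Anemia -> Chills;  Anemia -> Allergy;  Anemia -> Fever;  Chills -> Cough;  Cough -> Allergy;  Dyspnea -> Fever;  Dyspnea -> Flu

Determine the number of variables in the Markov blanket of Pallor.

7

Pallor's children: Allergy, Anemia, Chills, Nausea.
Pa(Pallor) = {Fatigue, Rash}.
Co-parents of Pallor (other parents of its children):
  parents(Anemia) \ {Pallor} = {Fatigue, Rash}.
  Chills's other parent is Anemia.
  Nausea's other parent is Rash.
  Allergy's other parents are Anemia, Cough, Fatigue.
MB(Pallor) = {Allergy, Anemia, Chills, Cough, Fatigue, Nausea, Rash}, which has 7 nodes.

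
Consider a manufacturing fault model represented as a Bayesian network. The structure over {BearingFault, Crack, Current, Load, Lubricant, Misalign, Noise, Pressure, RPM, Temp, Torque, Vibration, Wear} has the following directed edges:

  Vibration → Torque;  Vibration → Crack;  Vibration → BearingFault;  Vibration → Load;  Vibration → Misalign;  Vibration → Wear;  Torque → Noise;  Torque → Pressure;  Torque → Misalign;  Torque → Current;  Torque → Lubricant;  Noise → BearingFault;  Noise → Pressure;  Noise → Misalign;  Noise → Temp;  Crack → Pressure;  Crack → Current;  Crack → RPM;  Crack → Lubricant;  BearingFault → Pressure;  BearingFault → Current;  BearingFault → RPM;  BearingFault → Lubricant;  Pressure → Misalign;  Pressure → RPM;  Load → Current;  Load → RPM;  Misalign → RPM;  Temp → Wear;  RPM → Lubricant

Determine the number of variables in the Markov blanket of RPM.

7

Pa(RPM) = {BearingFault, Crack, Load, Misalign, Pressure}.
RPM's children: Lubricant.
Other parents of RPM's children:
  Lubricant's other parents are BearingFault, Crack, Torque.
MB(RPM) = {BearingFault, Crack, Load, Lubricant, Misalign, Pressure, Torque}, which has 7 nodes.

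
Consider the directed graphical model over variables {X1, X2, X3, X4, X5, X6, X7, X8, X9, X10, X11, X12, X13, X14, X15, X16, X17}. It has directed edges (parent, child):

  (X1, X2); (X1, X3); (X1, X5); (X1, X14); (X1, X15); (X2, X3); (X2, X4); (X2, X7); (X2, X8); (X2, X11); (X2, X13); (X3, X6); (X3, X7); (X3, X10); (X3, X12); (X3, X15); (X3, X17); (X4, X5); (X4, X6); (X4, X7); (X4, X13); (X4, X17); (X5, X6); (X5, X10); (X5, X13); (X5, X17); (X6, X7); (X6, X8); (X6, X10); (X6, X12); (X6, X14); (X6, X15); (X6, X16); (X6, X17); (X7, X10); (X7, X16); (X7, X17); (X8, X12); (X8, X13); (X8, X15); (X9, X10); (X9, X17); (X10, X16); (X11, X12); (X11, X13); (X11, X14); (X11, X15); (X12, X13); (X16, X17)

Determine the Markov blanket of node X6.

The Markov blanket of a node is its parents, its children, and the other parents of its children.
Pa(X6) = {X3, X4, X5}.
Ch(X6) = {X7, X8, X10, X12, X14, X15, X16, X17}.
For each child, the remaining parents (spouses of X6):
  parents(X7) \ {X6} = {X2, X3, X4}.
  parents(X8) \ {X6} = {X2}.
  X10's other parents are X3, X5, X7, X9.
  X12's other parents are X3, X8, X11.
  X14 also has parents X1, X11.
  X15's other parents are X1, X3, X8, X11.
  parents(X16) \ {X6} = {X7, X10}.
  X17 also has parents X3, X4, X5, X7, X9, X16.
Union: {X3, X4, X5} ∪ {X7, X8, X10, X12, X14, X15, X16, X17} ∪ {X1, X2, X3, X4, X5, X7, X8, X9, X10, X11, X16} = {X1, X2, X3, X4, X5, X7, X8, X9, X10, X11, X12, X14, X15, X16, X17}.

{X1, X2, X3, X4, X5, X7, X8, X9, X10, X11, X12, X14, X15, X16, X17}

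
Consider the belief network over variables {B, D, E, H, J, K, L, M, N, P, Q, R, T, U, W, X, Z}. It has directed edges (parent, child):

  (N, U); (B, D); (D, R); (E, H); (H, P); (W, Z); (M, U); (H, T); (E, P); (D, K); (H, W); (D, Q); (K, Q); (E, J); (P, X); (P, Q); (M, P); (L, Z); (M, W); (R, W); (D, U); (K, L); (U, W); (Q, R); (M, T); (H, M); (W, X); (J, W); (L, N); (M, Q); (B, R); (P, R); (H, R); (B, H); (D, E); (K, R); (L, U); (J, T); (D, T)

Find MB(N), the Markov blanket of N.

{D, L, M, U}

A node's Markov blanket = Pa ∪ Ch ∪ (parents of Ch other than the node itself).
N's parents: L.
N's children: U.
For each child, the remaining parents (spouses of N):
  parents(U) \ {N} = {D, L, M}.
So the Markov blanket of N is {D, L, M, U}.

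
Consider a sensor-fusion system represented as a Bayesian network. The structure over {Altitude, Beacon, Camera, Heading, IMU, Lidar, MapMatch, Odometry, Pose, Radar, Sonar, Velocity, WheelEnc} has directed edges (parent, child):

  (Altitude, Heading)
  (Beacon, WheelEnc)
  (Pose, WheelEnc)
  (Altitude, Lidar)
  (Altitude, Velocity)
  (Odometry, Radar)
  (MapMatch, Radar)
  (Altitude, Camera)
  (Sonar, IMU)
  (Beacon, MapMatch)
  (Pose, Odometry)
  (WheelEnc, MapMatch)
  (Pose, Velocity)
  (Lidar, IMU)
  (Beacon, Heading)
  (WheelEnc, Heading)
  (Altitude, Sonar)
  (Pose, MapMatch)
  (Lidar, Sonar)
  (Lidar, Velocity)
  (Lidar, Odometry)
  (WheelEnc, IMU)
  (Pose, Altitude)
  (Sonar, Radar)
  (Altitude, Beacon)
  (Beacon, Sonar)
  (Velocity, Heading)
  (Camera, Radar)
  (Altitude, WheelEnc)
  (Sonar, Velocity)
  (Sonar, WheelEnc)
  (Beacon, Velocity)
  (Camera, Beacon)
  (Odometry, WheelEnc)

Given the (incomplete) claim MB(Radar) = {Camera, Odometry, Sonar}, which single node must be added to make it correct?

MapMatch

Radar's parents: Camera, MapMatch, Odometry, Sonar.
Radar's children: none.
Radar has no children, so there are no co-parents.
MB(Radar) = {Camera, MapMatch, Odometry, Sonar}.
Comparing with the claimed set, MapMatch is missing.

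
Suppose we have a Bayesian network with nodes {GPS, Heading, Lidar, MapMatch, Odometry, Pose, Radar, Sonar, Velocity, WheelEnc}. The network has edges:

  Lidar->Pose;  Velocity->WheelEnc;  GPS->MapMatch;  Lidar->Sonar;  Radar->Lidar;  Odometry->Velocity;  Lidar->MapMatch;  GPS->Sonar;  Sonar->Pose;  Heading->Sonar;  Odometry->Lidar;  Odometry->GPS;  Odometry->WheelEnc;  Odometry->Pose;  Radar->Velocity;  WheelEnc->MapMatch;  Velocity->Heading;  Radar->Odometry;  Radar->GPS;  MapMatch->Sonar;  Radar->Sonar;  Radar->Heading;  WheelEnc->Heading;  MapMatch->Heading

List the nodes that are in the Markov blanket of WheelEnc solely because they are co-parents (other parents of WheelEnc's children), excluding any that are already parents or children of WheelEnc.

{GPS, Lidar, Radar}

Children of WheelEnc: Heading, MapMatch.
  parents(MapMatch) \ {WheelEnc} = {GPS, Lidar}.
  Heading's other parents are MapMatch, Radar, Velocity.
Excluding nodes already adjacent to WheelEnc (Heading, MapMatch, Odometry, Velocity), the co-parent-only contribution is {GPS, Lidar, Radar}.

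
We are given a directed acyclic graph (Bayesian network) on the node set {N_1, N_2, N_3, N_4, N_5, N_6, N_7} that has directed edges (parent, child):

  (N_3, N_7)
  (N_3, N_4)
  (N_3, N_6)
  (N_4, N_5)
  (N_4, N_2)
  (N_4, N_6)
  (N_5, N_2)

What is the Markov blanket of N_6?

{N_3, N_4}

Recall MB(v) = parents ∪ children ∪ spouses, where spouses are the other parents of v's children.
Parents of N_6: N_3, N_4.
Ch(N_6) = {}.
With no children, N_6 has no spouses; the co-parent set is empty.
MB(N_6) = {N_3, N_4}.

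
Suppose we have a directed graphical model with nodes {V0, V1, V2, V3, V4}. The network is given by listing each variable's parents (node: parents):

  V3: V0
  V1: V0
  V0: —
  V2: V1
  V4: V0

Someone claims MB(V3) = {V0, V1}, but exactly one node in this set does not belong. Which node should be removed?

By definition, MB(V3) is built from V3's parents, V3's children, and the co-parents of V3.
Pa(V3) = {V0}.
V3's children: none.
With no children, V3 has no spouses; the co-parent set is empty.
MB(V3) = {V0}.
V1 is neither a parent, child, nor co-parent of V3, so it does not belong.

V1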